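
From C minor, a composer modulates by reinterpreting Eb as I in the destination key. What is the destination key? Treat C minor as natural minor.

Eb major

The numeral I denotes a major triad on scale degree 1. With Eb on degree 1, the tonic of the new key is Eb.
Degree 1 carries a major triad in major keys, so the destination is Eb major.
Check: the diatonic triads of Eb major are Eb (I), Fm (ii), Gm (iii), Ab (IV), Bb (V), Cm (vi), Ddim (vii°) — Eb is indeed I.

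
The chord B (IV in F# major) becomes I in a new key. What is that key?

B major

The numeral I denotes a major triad on scale degree 1. With B on degree 1, the tonic of the new key is B.
Degree 1 carries a major triad in major keys, so the destination is B major.
Check: the diatonic triads of B major are B (I), C#m (ii), D#m (iii), E (IV), F# (V), G#m (vi), A#dim (vii°) — B is indeed I.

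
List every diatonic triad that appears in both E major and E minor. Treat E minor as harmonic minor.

B, D#dim

Triads in E major: E (I), F#m (ii), G#m (iii), A (IV), B (V), C#m (vi), D#dim (vii°).
Triads in E minor (harmonic minor): Em (i), F#dim (ii°), Gaug (III+), Am (iv), B (V), C (VI), D#dim (vii°).
Shared triads with their functions: B (V in E major, V in E minor); D#dim (vii° in E major, vii° in E minor).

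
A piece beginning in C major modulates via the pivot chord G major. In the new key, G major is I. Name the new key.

The numeral I denotes a major triad on scale degree 1. With G on degree 1, the tonic of the new key is G.
Degree 1 carries a major triad in major keys, so the destination is G major.
Check: the diatonic triads of G major are G (I), Am (ii), Bm (iii), C (IV), D (V), Em (vi), F♯dim (vii°) — G major is indeed I.

G major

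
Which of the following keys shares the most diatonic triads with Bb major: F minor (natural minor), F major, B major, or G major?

Triads of Bb major: Bb (I), Cm (ii), Dm (iii), Eb (IV), F (V), Gm (vi), Adim (vii°).
F minor (natural minor) shares 2: Cm, Eb.
F major shares 4: Bb, Dm, F, Gm.
B major shares 0: none.
G major shares 0: none.
The most common triads (4) are shared with F major.

F major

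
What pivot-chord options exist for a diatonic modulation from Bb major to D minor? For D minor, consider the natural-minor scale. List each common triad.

Bb, Dm, F, Gm

Triads in Bb major: Bb (I), Cm (ii), Dm (iii), Eb (IV), F (V), Gm (vi), Adim (vii°).
Triads in D minor (natural minor): Dm (i), Edim (ii°), F (III), Gm (iv), Am (v), Bb (VI), C (VII).
Shared triads with their functions: Bb (I in Bb major, VI in D minor); Dm (iii in Bb major, i in D minor); F (V in Bb major, III in D minor); Gm (vi in Bb major, iv in D minor).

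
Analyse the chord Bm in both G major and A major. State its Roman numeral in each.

The scale of G major is G A B C D E F#; B is degree 3, and the triad built there (B-D-F#) is minor, so it is iii.
The scale of A major is A B C# D E F# G#; B is degree 2, and the triad built there (B-D-F#) is minor, so it is ii.

iii in G major; ii in A major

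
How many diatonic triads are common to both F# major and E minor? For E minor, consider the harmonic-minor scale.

Diatonic triads of F# major: F# major (I), G# minor (ii), A# minor (iii), B major (IV), C# major (V), D# minor (vi), E# diminished (vii°).
Diatonic triads of E minor (harmonic minor): E minor (i), F# diminished (ii°), G augmented (III+), A minor (iv), B major (V), C major (VI), D# diminished (vii°).
Matching root and quality in both lists: B major.
That gives 1 common triad.

1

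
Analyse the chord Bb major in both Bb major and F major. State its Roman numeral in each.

I in Bb major; IV in F major

The scale of Bb major is Bb C D Eb F G A; Bb is degree 1, and the triad built there (Bb-D-F) is major, so it is I.
The scale of F major is F G A Bb C D E; Bb is degree 4, and the triad built there (Bb-D-F) is major, so it is IV.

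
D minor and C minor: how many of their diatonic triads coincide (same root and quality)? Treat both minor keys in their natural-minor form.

2

Diatonic triads of D minor (natural minor): Dm (i), Edim (ii°), F (III), Gm (iv), Am (v), Bb (VI), C (VII).
Diatonic triads of C minor (natural minor): Cm (i), Ddim (ii°), Eb (III), Fm (iv), Gm (v), Ab (VI), Bb (VII).
Matching root and quality in both lists: Gm, Bb.
That gives 2 common triads.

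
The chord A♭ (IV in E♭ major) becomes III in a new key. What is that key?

The numeral III denotes a major triad on scale degree 3. With A♭ on degree 3, the tonic of the new key is F.
Degree 3 carries a major triad in natural-minor keys, so the destination is F minor.
Check: the diatonic triads of F minor (natural minor) are Fm (i), Gdim (ii°), A♭ (III), B♭m (iv), Cm (v), D♭ (VI), E♭ (VII) — A♭ is indeed III.

F minor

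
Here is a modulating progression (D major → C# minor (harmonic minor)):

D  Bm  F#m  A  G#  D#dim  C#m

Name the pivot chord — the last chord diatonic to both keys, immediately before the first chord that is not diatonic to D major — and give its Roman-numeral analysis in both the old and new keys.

A — V in D major, VI in C# minor

Chords diatonic to D major: D, Em, F#m, G, A, Bm, C#dim.
Reading the progression, the first chord not in that set is G#, so the modulation leaves D major there.
The chord immediately before G# is A, which is diatonic to both keys: V in D major and VI in C# minor.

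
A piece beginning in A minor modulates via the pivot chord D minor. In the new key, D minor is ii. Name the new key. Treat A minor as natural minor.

C major

The numeral ii denotes a minor triad on scale degree 2. With D on degree 2, the tonic of the new key is C.
Degree 2 carries a minor triad in major keys, so the destination is C major.
Check: the diatonic triads of C major are C (I), Dm (ii), Em (iii), F (IV), G (V), Am (vi), Bdim (vii°) — D minor is indeed ii.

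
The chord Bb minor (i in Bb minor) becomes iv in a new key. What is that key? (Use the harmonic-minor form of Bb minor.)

F minor

The numeral iv denotes a minor triad on scale degree 4. With Bb on degree 4, the tonic of the new key is F.
Degree 4 carries a minor triad in minor keys, so the destination is F minor.
Check: the diatonic triads of F minor (natural minor) are Fm (i), Gdim (ii°), Ab (III), Bbm (iv), Cm (v), Db (VI), Eb (VII) — Bb minor is indeed iv.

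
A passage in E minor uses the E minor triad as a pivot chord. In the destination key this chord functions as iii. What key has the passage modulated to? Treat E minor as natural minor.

C major

The numeral iii denotes a minor triad on scale degree 3. With E on degree 3, the tonic of the new key is C.
Degree 3 carries a minor triad in major keys, so the destination is C major.
Check: the diatonic triads of C major are C (I), Dm (ii), Em (iii), F (IV), G (V), Am (vi), Bdim (vii°) — E minor is indeed iii.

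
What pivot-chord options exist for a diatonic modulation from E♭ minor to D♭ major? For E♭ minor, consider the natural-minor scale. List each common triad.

E♭m, G♭, B♭m, D♭

Triads in E♭ minor (natural minor): E♭ minor (i), F diminished (ii°), G♭ major (III), A♭ minor (iv), B♭ minor (v), C♭ major (VI), D♭ major (VII).
Triads in D♭ major: D♭ major (I), E♭ minor (ii), F minor (iii), G♭ major (IV), A♭ major (V), B♭ minor (vi), C diminished (vii°).
Shared triads with their functions: E♭ minor (i in E♭ minor, ii in D♭ major); G♭ major (III in E♭ minor, IV in D♭ major); B♭ minor (v in E♭ minor, vi in D♭ major); D♭ major (VII in E♭ minor, I in D♭ major).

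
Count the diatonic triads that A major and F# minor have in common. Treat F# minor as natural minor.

7

Diatonic triads of A major: A major (I), B minor (ii), C# minor (iii), D major (IV), E major (V), F# minor (vi), G# diminished (vii°).
Diatonic triads of F# minor (natural minor): F# minor (i), G# diminished (ii°), A major (III), B minor (iv), C# minor (v), D major (VI), E major (VII).
Matching root and quality in both lists: A major, B minor, C# minor, D major, E major, F# minor, G# diminished.
That gives 7 common triads.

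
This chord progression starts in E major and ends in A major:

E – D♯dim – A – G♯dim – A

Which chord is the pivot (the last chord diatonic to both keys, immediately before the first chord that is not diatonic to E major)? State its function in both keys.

A — IV in E major, I in A major

Chords diatonic to E major: E, F♯m, G♯m, A, B, C♯m, D♯dim.
Reading the progression, the first chord not in that set is G♯dim, so the modulation leaves E major there.
The chord immediately before G♯dim is A, which is diatonic to both keys: IV in E major and I in A major.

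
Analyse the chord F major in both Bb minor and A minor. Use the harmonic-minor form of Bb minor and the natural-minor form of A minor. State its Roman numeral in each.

The scale of Bb minor (harmonic minor) is Bb C Db Eb F Gb A; F is degree 5, and the triad built there (F-A-C) is major, so it is V.
The scale of A minor (natural minor) is A B C D E F G; F is degree 6, and the triad built there (F-A-C) is major, so it is VI.

V in Bb minor; VI in A minor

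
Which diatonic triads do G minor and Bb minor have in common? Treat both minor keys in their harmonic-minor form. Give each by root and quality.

Triads in G minor (harmonic minor): G minor (i), A diminished (ii°), Bb augmented (III+), C minor (iv), D major (V), Eb major (VI), F# diminished (vii°).
Triads in Bb minor (harmonic minor): Bb minor (i), C diminished (ii°), Db augmented (III+), Eb minor (iv), F major (V), Gb major (VI), A diminished (vii°).
Shared triads with their functions: A diminished (ii° in G minor, vii° in Bb minor).

Adim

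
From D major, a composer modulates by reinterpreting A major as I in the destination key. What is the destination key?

The numeral I denotes a major triad on scale degree 1. With A on degree 1, the tonic of the new key is A.
Degree 1 carries a major triad in major keys, so the destination is A major.
Check: the diatonic triads of A major are A (I), Bm (ii), C#m (iii), D (IV), E (V), F#m (vi), G#dim (vii°) — A major is indeed I.

A major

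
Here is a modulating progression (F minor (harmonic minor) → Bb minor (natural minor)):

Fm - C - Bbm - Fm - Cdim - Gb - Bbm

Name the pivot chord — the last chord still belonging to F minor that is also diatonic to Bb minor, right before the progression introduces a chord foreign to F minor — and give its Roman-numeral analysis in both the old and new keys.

Chords diatonic to F minor: Fm, Gdim, Abaug, Bbm, C, Db, Edim.
Reading the progression, the first chord not in that set is Cdim, so the modulation leaves F minor there.
The chord immediately before Cdim is Fm, which is diatonic to both keys: i in F minor and v in Bb minor.

Fm — i in F minor, v in Bb minor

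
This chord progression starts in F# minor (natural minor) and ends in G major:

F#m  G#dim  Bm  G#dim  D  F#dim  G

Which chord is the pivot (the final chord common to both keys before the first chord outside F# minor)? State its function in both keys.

Chords diatonic to F# minor: F#m, G#dim, A, Bm, C#m, D, E.
Reading the progression, the first chord not in that set is F#dim, so the modulation leaves F# minor there.
The chord immediately before F#dim is D, which is diatonic to both keys: VI in F# minor and V in G major.

D — VI in F# minor, V in G major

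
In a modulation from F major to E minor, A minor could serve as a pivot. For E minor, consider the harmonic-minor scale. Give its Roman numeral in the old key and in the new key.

iii in F major; iv in E minor

The scale of F major is F G A B♭ C D E; A is degree 3, and the triad built there (A-C-E) is minor, so it is iii.
The scale of E minor (harmonic minor) is E F♯ G A B C D♯; A is degree 4, and the triad built there (A-C-E) is minor, so it is iv.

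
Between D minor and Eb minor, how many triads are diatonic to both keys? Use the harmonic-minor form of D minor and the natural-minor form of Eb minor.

Diatonic triads of D minor (harmonic minor): Dm (i), Edim (ii°), Faug (III+), Gm (iv), A (V), Bb (VI), C#dim (vii°).
Diatonic triads of Eb minor (natural minor): Ebm (i), Fdim (ii°), Gb (III), Abm (iv), Bbm (v), Cb (VI), Db (VII).
No triad has the same root and quality in both keys.

0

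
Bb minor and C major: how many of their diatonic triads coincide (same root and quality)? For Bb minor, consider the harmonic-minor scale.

Diatonic triads of Bb minor (harmonic minor): Bbm (i), Cdim (ii°), Dbaug (III+), Ebm (iv), F (V), Gb (VI), Adim (vii°).
Diatonic triads of C major: C (I), Dm (ii), Em (iii), F (IV), G (V), Am (vi), Bdim (vii°).
Matching root and quality in both lists: F.
That gives 1 common triad.

1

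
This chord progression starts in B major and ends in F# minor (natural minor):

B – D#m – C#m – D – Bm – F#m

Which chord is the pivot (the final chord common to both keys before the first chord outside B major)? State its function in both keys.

C#m — ii in B major, v in F# minor

Chords diatonic to B major: B, C#m, D#m, E, F#, G#m, A#dim.
Reading the progression, the first chord not in that set is D, so the modulation leaves B major there.
The chord immediately before D is C#m, which is diatonic to both keys: ii in B major and v in F# minor.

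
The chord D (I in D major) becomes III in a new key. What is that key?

B minor

The numeral III denotes a major triad on scale degree 3. With D on degree 3, the tonic of the new key is B.
Degree 3 carries a major triad in natural-minor keys, so the destination is B minor.
Check: the diatonic triads of B minor (natural minor) are Bm (i), C#dim (ii°), D (III), Em (iv), F#m (v), G (VI), A (VII) — D is indeed III.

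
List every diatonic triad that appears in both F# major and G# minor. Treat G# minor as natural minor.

F#, G#m, B, D#m

Triads in F# major: F# (I), G#m (ii), A#m (iii), B (IV), C# (V), D#m (vi), E#dim (vii°).
Triads in G# minor (natural minor): G#m (i), A#dim (ii°), B (III), C#m (iv), D#m (v), E (VI), F# (VII).
Shared triads with their functions: F# (I in F# major, VII in G# minor); G#m (ii in F# major, i in G# minor); B (IV in F# major, III in G# minor); D#m (vi in F# major, v in G# minor).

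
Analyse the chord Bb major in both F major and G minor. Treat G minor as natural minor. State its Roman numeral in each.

IV in F major; III in G minor

The scale of F major is F G A Bb C D E; Bb is degree 4, and the triad built there (Bb-D-F) is major, so it is IV.
The scale of G minor (natural minor) is G A Bb C D Eb F; Bb is degree 3, and the triad built there (Bb-D-F) is major, so it is III.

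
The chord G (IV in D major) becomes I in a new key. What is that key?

The numeral I denotes a major triad on scale degree 1. With G on degree 1, the tonic of the new key is G.
Degree 1 carries a major triad in major keys, so the destination is G major.
Check: the diatonic triads of G major are G (I), Am (ii), Bm (iii), C (IV), D (V), Em (vi), F#dim (vii°) — G is indeed I.

G major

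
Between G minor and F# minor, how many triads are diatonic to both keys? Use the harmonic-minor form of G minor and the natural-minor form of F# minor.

Diatonic triads of G minor (harmonic minor): Gm (i), Adim (ii°), Bbaug (III+), Cm (iv), D (V), Eb (VI), F#dim (vii°).
Diatonic triads of F# minor (natural minor): F#m (i), G#dim (ii°), A (III), Bm (iv), C#m (v), D (VI), E (VII).
Matching root and quality in both lists: D.
That gives 1 common triad.

1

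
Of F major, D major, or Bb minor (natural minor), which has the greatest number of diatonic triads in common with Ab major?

Triads of Ab major: Ab major (I), Bb minor (ii), C minor (iii), Db major (IV), Eb major (V), F minor (vi), G diminished (vii°).
F major shares 0: none.
D major shares 0: none.
Bb minor (natural minor) shares 4: Ab, Bbm, Db, Fm.
The most common triads (4) are shared with Bb minor.

Bb minor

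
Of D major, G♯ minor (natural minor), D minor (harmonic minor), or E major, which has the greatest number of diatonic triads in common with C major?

D major

Triads of C major: C (I), Dm (ii), Em (iii), F (IV), G (V), Am (vi), Bdim (vii°).
D major shares 2: Em, G.
G♯ minor (natural minor) shares 0: none.
D minor (harmonic minor) shares 1: Dm.
E major shares 0: none.
The most common triads (2) are shared with D major.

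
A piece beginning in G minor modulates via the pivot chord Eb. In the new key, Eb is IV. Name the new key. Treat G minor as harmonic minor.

Bb major

The numeral IV denotes a major triad on scale degree 4. With Eb on degree 4, the tonic of the new key is Bb.
Degree 4 carries a major triad in major keys, so the destination is Bb major.
Check: the diatonic triads of Bb major are Bb (I), Cm (ii), Dm (iii), Eb (IV), F (V), Gm (vi), Adim (vii°) — Eb is indeed IV.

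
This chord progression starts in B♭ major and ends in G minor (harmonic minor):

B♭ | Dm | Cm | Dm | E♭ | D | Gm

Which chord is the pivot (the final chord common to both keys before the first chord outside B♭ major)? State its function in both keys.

E♭ — IV in B♭ major, VI in G minor

Chords diatonic to B♭ major: B♭, Cm, Dm, E♭, F, Gm, Adim.
Reading the progression, the first chord not in that set is D, so the modulation leaves B♭ major there.
The chord immediately before D is E♭, which is diatonic to both keys: IV in B♭ major and VI in G minor.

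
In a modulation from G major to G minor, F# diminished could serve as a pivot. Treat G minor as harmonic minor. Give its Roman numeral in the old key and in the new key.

The scale of G major is G A B C D E F#; F# is degree 7, and the triad built there (F#-A-C) is diminished, so it is vii°.
The scale of G minor (harmonic minor) is G A Bb C D Eb F#; F# is degree 7, and the triad built there (F#-A-C) is diminished, so it is vii°.

vii° in G major; vii° in G minor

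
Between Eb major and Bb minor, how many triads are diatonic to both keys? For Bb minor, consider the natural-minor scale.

Diatonic triads of Eb major: Eb major (I), F minor (ii), G minor (iii), Ab major (IV), Bb major (V), C minor (vi), D diminished (vii°).
Diatonic triads of Bb minor (natural minor): Bb minor (i), C diminished (ii°), Db major (III), Eb minor (iv), F minor (v), Gb major (VI), Ab major (VII).
Matching root and quality in both lists: F minor, Ab major.
That gives 2 common triads.

2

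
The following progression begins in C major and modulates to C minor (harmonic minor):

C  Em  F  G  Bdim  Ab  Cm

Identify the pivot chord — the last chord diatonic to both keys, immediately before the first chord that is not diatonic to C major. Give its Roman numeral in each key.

Bdim — vii° in C major, vii° in C minor

Chords diatonic to C major: C, Dm, Em, F, G, Am, Bdim.
Reading the progression, the first chord not in that set is Ab, so the modulation leaves C major there.
The chord immediately before Ab is Bdim, which is diatonic to both keys: vii° in C major and vii° in C minor.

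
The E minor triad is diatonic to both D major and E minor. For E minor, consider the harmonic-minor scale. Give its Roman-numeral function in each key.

The scale of D major is D E F# G A B C#; E is degree 2, and the triad built there (E-G-B) is minor, so it is ii.
The scale of E minor (harmonic minor) is E F# G A B C D#; E is degree 1, and the triad built there (E-G-B) is minor, so it is i.

ii in D major; i in E minor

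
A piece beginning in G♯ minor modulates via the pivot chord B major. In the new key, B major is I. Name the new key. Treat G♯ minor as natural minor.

The numeral I denotes a major triad on scale degree 1. With B on degree 1, the tonic of the new key is B.
Degree 1 carries a major triad in major keys, so the destination is B major.
Check: the diatonic triads of B major are B (I), C♯m (ii), D♯m (iii), E (IV), F♯ (V), G♯m (vi), A♯dim (vii°) — B major is indeed I.

B major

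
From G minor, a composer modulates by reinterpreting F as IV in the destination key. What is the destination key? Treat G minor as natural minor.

C major

The numeral IV denotes a major triad on scale degree 4. With F on degree 4, the tonic of the new key is C.
Degree 4 carries a major triad in major keys, so the destination is C major.
Check: the diatonic triads of C major are C (I), Dm (ii), Em (iii), F (IV), G (V), Am (vi), Bdim (vii°) — F is indeed IV.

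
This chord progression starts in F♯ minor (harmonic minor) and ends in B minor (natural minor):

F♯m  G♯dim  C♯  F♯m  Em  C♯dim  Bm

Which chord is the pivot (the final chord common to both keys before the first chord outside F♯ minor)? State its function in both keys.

F♯m — i in F♯ minor, v in B minor

Chords diatonic to F♯ minor: F♯m, G♯dim, Aaug, Bm, C♯, D, E♯dim.
Reading the progression, the first chord not in that set is Em, so the modulation leaves F♯ minor there.
The chord immediately before Em is F♯m, which is diatonic to both keys: i in F♯ minor and v in B minor.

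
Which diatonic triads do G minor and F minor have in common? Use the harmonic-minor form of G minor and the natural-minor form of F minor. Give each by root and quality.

Triads in G minor (harmonic minor): Gm (i), Adim (ii°), B♭aug (III+), Cm (iv), D (V), E♭ (VI), F♯dim (vii°).
Triads in F minor (natural minor): Fm (i), Gdim (ii°), A♭ (III), B♭m (iv), Cm (v), D♭ (VI), E♭ (VII).
Shared triads with their functions: Cm (iv in G minor, v in F minor); E♭ (VI in G minor, VII in F minor).

Cm, E♭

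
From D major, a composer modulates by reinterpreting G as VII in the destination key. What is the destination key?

The numeral VII denotes a major triad on scale degree 7. With G on degree 7, the tonic of the new key is A.
Degree 7 carries a major triad in natural-minor keys, so the destination is A minor.
Check: the diatonic triads of A minor (natural minor) are Am (i), Bdim (ii°), C (III), Dm (iv), Em (v), F (VI), G (VII) — G is indeed VII.

A minor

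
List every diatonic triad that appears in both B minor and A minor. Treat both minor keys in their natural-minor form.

Triads in B minor (natural minor): Bm (i), C♯dim (ii°), D (III), Em (iv), F♯m (v), G (VI), A (VII).
Triads in A minor (natural minor): Am (i), Bdim (ii°), C (III), Dm (iv), Em (v), F (VI), G (VII).
Shared triads with their functions: Em (iv in B minor, v in A minor); G (VI in B minor, VII in A minor).

Em, G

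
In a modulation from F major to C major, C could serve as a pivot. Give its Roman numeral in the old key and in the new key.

V in F major; I in C major

The scale of F major is F G A Bb C D E; C is degree 5, and the triad built there (C-E-G) is major, so it is V.
The scale of C major is C D E F G A B; C is degree 1, and the triad built there (C-E-G) is major, so it is I.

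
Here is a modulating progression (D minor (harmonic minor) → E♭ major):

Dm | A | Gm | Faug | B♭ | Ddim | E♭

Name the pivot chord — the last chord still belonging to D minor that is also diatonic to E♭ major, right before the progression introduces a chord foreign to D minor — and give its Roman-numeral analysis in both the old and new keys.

Chords diatonic to D minor: Dm, Edim, Faug, Gm, A, B♭, C♯dim.
Reading the progression, the first chord not in that set is Ddim, so the modulation leaves D minor there.
The chord immediately before Ddim is B♭, which is diatonic to both keys: VI in D minor and V in E♭ major.

B♭ — VI in D minor, V in E♭ major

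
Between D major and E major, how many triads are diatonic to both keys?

2

Diatonic triads of D major: D (I), Em (ii), F♯m (iii), G (IV), A (V), Bm (vi), C♯dim (vii°).
Diatonic triads of E major: E (I), F♯m (ii), G♯m (iii), A (IV), B (V), C♯m (vi), D♯dim (vii°).
Matching root and quality in both lists: F♯m, A.
That gives 2 common triads.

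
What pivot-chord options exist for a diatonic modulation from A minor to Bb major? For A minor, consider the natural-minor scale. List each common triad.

Triads in A minor (natural minor): A minor (i), B diminished (ii°), C major (III), D minor (iv), E minor (v), F major (VI), G major (VII).
Triads in Bb major: Bb major (I), C minor (ii), D minor (iii), Eb major (IV), F major (V), G minor (vi), A diminished (vii°).
Shared triads with their functions: D minor (iv in A minor, iii in Bb major); F major (VI in A minor, V in Bb major).

Dm, F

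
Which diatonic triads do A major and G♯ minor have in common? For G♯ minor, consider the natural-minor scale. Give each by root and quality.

C♯m, E

Triads in A major: A major (I), B minor (ii), C♯ minor (iii), D major (IV), E major (V), F♯ minor (vi), G♯ diminished (vii°).
Triads in G♯ minor (natural minor): G♯ minor (i), A♯ diminished (ii°), B major (III), C♯ minor (iv), D♯ minor (v), E major (VI), F♯ major (VII).
Shared triads with their functions: C♯ minor (iii in A major, iv in G♯ minor); E major (V in A major, VI in G♯ minor).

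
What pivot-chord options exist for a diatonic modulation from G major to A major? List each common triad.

Triads in G major: G major (I), A minor (ii), B minor (iii), C major (IV), D major (V), E minor (vi), F# diminished (vii°).
Triads in A major: A major (I), B minor (ii), C# minor (iii), D major (IV), E major (V), F# minor (vi), G# diminished (vii°).
Shared triads with their functions: B minor (iii in G major, ii in A major); D major (V in G major, IV in A major).

Bm, D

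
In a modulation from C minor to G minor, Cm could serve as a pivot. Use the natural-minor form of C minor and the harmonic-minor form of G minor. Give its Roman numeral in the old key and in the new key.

i in C minor; iv in G minor

The scale of C minor (natural minor) is C D E♭ F G A♭ B♭; C is degree 1, and the triad built there (C-E♭-G) is minor, so it is i.
The scale of G minor (harmonic minor) is G A B♭ C D E♭ F♯; C is degree 4, and the triad built there (C-E♭-G) is minor, so it is iv.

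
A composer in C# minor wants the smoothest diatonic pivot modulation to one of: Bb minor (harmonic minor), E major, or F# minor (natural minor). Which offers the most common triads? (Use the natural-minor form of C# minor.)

Triads of C# minor (natural minor): C# minor (i), D# diminished (ii°), E major (III), F# minor (iv), G# minor (v), A major (VI), B major (VII).
Bb minor (harmonic minor) shares 0: none.
E major shares 7: C#m, D#dim, E, F#m, G#m, A, B.
F# minor (natural minor) shares 4: C#m, E, F#m, A.
The most common triads (7) are shared with E major.

E major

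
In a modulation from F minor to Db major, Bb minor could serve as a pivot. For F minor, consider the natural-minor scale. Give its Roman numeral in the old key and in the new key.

The scale of F minor (natural minor) is F G Ab Bb C Db Eb; Bb is degree 4, and the triad built there (Bb-Db-F) is minor, so it is iv.
The scale of Db major is Db Eb F Gb Ab Bb C; Bb is degree 6, and the triad built there (Bb-Db-F) is minor, so it is vi.

iv in F minor; vi in Db major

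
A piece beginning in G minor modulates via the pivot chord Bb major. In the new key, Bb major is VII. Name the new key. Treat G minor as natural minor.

The numeral VII denotes a major triad on scale degree 7. With Bb on degree 7, the tonic of the new key is C.
Degree 7 carries a major triad in natural-minor keys, so the destination is C minor.
Check: the diatonic triads of C minor (natural minor) are Cm (i), Ddim (ii°), Eb (III), Fm (iv), Gm (v), Ab (VI), Bb (VII) — Bb major is indeed VII.

C minor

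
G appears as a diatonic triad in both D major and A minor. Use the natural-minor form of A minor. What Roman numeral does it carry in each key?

The scale of D major is D E F# G A B C#; G is degree 4, and the triad built there (G-B-D) is major, so it is IV.
The scale of A minor (natural minor) is A B C D E F G; G is degree 7, and the triad built there (G-B-D) is major, so it is VII.

IV in D major; VII in A minor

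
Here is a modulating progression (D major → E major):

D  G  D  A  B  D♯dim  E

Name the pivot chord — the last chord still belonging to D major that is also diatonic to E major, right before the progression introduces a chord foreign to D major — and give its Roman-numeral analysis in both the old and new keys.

A — V in D major, IV in E major

Chords diatonic to D major: D, Em, F♯m, G, A, Bm, C♯dim.
Reading the progression, the first chord not in that set is B, so the modulation leaves D major there.
The chord immediately before B is A, which is diatonic to both keys: V in D major and IV in E major.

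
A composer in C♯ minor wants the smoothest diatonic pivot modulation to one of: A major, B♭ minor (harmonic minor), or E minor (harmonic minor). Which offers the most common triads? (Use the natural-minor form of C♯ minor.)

A major

Triads of C♯ minor (natural minor): C♯m (i), D♯dim (ii°), E (III), F♯m (iv), G♯m (v), A (VI), B (VII).
A major shares 4: C♯m, E, F♯m, A.
B♭ minor (harmonic minor) shares 0: none.
E minor (harmonic minor) shares 2: D♯dim, B.
The most common triads (4) are shared with A major.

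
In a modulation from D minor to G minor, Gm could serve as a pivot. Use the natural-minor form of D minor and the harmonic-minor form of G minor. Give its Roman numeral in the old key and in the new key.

iv in D minor; i in G minor

The scale of D minor (natural minor) is D E F G A B♭ C; G is degree 4, and the triad built there (G-B♭-D) is minor, so it is iv.
The scale of G minor (harmonic minor) is G A B♭ C D E♭ F♯; G is degree 1, and the triad built there (G-B♭-D) is minor, so it is i.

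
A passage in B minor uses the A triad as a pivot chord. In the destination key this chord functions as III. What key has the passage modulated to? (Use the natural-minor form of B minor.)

The numeral III denotes a major triad on scale degree 3. With A on degree 3, the tonic of the new key is F#.
Degree 3 carries a major triad in natural-minor keys, so the destination is F# minor.
Check: the diatonic triads of F# minor (natural minor) are F#m (i), G#dim (ii°), A (III), Bm (iv), C#m (v), D (VI), E (VII) — A is indeed III.

F# minor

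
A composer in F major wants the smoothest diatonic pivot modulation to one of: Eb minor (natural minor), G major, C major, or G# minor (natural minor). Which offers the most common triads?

C major

Triads of F major: F (I), Gm (ii), Am (iii), Bb (IV), C (V), Dm (vi), Edim (vii°).
Eb minor (natural minor) shares 0: none.
G major shares 2: Am, C.
C major shares 4: F, Am, C, Dm.
G# minor (natural minor) shares 0: none.
The most common triads (4) are shared with C major.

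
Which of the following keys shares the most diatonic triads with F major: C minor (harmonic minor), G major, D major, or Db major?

Triads of F major: F (I), Gm (ii), Am (iii), Bb (IV), C (V), Dm (vi), Edim (vii°).
C minor (harmonic minor) shares 0: none.
G major shares 2: Am, C.
D major shares 0: none.
Db major shares 0: none.
The most common triads (2) are shared with G major.

G major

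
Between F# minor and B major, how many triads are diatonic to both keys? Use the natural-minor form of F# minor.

2

Diatonic triads of F# minor (natural minor): F# minor (i), G# diminished (ii°), A major (III), B minor (iv), C# minor (v), D major (VI), E major (VII).
Diatonic triads of B major: B major (I), C# minor (ii), D# minor (iii), E major (IV), F# major (V), G# minor (vi), A# diminished (vii°).
Matching root and quality in both lists: C# minor, E major.
That gives 2 common triads.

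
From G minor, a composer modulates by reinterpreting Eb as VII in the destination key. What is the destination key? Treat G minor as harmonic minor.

The numeral VII denotes a major triad on scale degree 7. With Eb on degree 7, the tonic of the new key is F.
Degree 7 carries a major triad in natural-minor keys, so the destination is F minor.
Check: the diatonic triads of F minor (natural minor) are Fm (i), Gdim (ii°), Ab (III), Bbm (iv), Cm (v), Db (VI), Eb (VII) — Eb is indeed VII.

F minor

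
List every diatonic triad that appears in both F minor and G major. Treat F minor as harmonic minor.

Triads in F minor (harmonic minor): Fm (i), Gdim (ii°), Abaug (III+), Bbm (iv), C (V), Db (VI), Edim (vii°).
Triads in G major: G (I), Am (ii), Bm (iii), C (IV), D (V), Em (vi), F#dim (vii°).
Shared triads with their functions: C (V in F minor, IV in G major).

C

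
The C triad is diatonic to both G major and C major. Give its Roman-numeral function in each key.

The scale of G major is G A B C D E F#; C is degree 4, and the triad built there (C-E-G) is major, so it is IV.
The scale of C major is C D E F G A B; C is degree 1, and the triad built there (C-E-G) is major, so it is I.

IV in G major; I in C major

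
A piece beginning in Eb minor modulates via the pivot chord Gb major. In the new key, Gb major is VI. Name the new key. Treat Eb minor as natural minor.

Bb minor

The numeral VI denotes a major triad on scale degree 6. With Gb on degree 6, the tonic of the new key is Bb.
Degree 6 carries a major triad in minor keys, so the destination is Bb minor.
Check: the diatonic triads of Bb minor (natural minor) are Bbm (i), Cdim (ii°), Db (III), Ebm (iv), Fm (v), Gb (VI), Ab (VII) — Gb major is indeed VI.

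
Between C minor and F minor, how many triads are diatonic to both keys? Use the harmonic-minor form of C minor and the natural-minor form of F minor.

Diatonic triads of C minor (harmonic minor): C minor (i), D diminished (ii°), Eb augmented (III+), F minor (iv), G major (V), Ab major (VI), B diminished (vii°).
Diatonic triads of F minor (natural minor): F minor (i), G diminished (ii°), Ab major (III), Bb minor (iv), C minor (v), Db major (VI), Eb major (VII).
Matching root and quality in both lists: C minor, F minor, Ab major.
That gives 3 common triads.

3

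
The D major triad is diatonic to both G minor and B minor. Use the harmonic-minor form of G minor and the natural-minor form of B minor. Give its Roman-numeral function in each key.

V in G minor; III in B minor

The scale of G minor (harmonic minor) is G A B♭ C D E♭ F♯; D is degree 5, and the triad built there (D-F♯-A) is major, so it is V.
The scale of B minor (natural minor) is B C♯ D E F♯ G A; D is degree 3, and the triad built there (D-F♯-A) is major, so it is III.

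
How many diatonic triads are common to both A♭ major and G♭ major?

Diatonic triads of A♭ major: A♭ major (I), B♭ minor (ii), C minor (iii), D♭ major (IV), E♭ major (V), F minor (vi), G diminished (vii°).
Diatonic triads of G♭ major: G♭ major (I), A♭ minor (ii), B♭ minor (iii), C♭ major (IV), D♭ major (V), E♭ minor (vi), F diminished (vii°).
Matching root and quality in both lists: B♭ minor, D♭ major.
That gives 2 common triads.

2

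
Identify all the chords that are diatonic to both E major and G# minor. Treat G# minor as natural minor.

Triads in E major: E (I), F#m (ii), G#m (iii), A (IV), B (V), C#m (vi), D#dim (vii°).
Triads in G# minor (natural minor): G#m (i), A#dim (ii°), B (III), C#m (iv), D#m (v), E (VI), F# (VII).
Shared triads with their functions: E (I in E major, VI in G# minor); G#m (iii in E major, i in G# minor); B (V in E major, III in G# minor); C#m (vi in E major, iv in G# minor).

E, G#m, B, C#m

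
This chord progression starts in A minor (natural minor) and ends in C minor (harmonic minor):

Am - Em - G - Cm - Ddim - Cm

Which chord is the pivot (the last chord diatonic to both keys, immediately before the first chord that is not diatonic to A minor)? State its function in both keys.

Chords diatonic to A minor: Am, Bdim, C, Dm, Em, F, G.
Reading the progression, the first chord not in that set is Cm, so the modulation leaves A minor there.
The chord immediately before Cm is G, which is diatonic to both keys: VII in A minor and V in C minor.

G — VII in A minor, V in C minor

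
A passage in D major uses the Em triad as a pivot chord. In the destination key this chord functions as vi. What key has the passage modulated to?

G major

The numeral vi denotes a minor triad on scale degree 6. With E on degree 6, the tonic of the new key is G.
Degree 6 carries a minor triad in major keys, so the destination is G major.
Check: the diatonic triads of G major are G (I), Am (ii), Bm (iii), C (IV), D (V), Em (vi), F#dim (vii°) — Em is indeed vi.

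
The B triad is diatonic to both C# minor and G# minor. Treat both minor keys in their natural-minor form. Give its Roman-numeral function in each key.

VII in C# minor; III in G# minor

The scale of C# minor (natural minor) is C# D# E F# G# A B; B is degree 7, and the triad built there (B-D#-F#) is major, so it is VII.
The scale of G# minor (natural minor) is G# A# B C# D# E F#; B is degree 3, and the triad built there (B-D#-F#) is major, so it is III.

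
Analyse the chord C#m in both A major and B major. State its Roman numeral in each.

iii in A major; ii in B major

The scale of A major is A B C# D E F# G#; C# is degree 3, and the triad built there (C#-E-G#) is minor, so it is iii.
The scale of B major is B C# D# E F# G# A#; C# is degree 2, and the triad built there (C#-E-G#) is minor, so it is ii.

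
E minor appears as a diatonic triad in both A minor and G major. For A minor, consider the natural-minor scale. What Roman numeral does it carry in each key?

The scale of A minor (natural minor) is A B C D E F G; E is degree 5, and the triad built there (E-G-B) is minor, so it is v.
The scale of G major is G A B C D E F#; E is degree 6, and the triad built there (E-G-B) is minor, so it is vi.

v in A minor; vi in G major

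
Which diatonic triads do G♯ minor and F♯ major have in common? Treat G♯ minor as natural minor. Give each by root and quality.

G♯m, B, D♯m, F♯

Triads in G♯ minor (natural minor): G♯ minor (i), A♯ diminished (ii°), B major (III), C♯ minor (iv), D♯ minor (v), E major (VI), F♯ major (VII).
Triads in F♯ major: F♯ major (I), G♯ minor (ii), A♯ minor (iii), B major (IV), C♯ major (V), D♯ minor (vi), E♯ diminished (vii°).
Shared triads with their functions: G♯ minor (i in G♯ minor, ii in F♯ major); B major (III in G♯ minor, IV in F♯ major); D♯ minor (v in G♯ minor, vi in F♯ major); F♯ major (VII in G♯ minor, I in F♯ major).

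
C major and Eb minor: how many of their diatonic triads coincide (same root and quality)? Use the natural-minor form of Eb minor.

0

Diatonic triads of C major: C major (I), D minor (ii), E minor (iii), F major (IV), G major (V), A minor (vi), B diminished (vii°).
Diatonic triads of Eb minor (natural minor): Eb minor (i), F diminished (ii°), Gb major (III), Ab minor (iv), Bb minor (v), Cb major (VI), Db major (VII).
No triad has the same root and quality in both keys.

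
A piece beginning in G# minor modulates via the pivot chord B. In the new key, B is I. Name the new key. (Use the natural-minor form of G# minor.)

B major

The numeral I denotes a major triad on scale degree 1. With B on degree 1, the tonic of the new key is B.
Degree 1 carries a major triad in major keys, so the destination is B major.
Check: the diatonic triads of B major are B (I), C#m (ii), D#m (iii), E (IV), F# (V), G#m (vi), A#dim (vii°) — B is indeed I.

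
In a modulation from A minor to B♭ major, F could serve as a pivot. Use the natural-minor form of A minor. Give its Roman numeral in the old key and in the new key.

The scale of A minor (natural minor) is A B C D E F G; F is degree 6, and the triad built there (F-A-C) is major, so it is VI.
The scale of B♭ major is B♭ C D E♭ F G A; F is degree 5, and the triad built there (F-A-C) is major, so it is V.

VI in A minor; V in B♭ major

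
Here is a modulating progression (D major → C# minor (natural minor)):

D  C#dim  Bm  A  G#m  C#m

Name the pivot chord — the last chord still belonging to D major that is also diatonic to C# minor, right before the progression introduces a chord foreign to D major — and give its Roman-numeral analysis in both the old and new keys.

Chords diatonic to D major: D, Em, F#m, G, A, Bm, C#dim.
Reading the progression, the first chord not in that set is G#m, so the modulation leaves D major there.
The chord immediately before G#m is A, which is diatonic to both keys: V in D major and VI in C# minor.

A — V in D major, VI in C# minor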